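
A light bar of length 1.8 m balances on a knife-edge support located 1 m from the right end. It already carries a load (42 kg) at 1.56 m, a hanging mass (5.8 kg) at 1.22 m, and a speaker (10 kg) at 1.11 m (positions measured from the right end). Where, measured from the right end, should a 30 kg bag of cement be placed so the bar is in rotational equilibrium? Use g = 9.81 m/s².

Taking torques about the knife-edge support (at 1 m from the right end):
Load: 42 × 9.81 = 412 N down at 1.56 m → arm 0.56 m, τ = 412 × 0.56 = 230.7 N·m counterclockwise.
Hanging mass: 5.8 × 9.81 = 56.9 N down at 1.22 m → arm 0.22 m, τ = 56.9 × 0.22 = 12.52 N·m counterclockwise.
Speaker: 10 × 9.81 = 98.1 N down at 1.11 m → arm 0.11 m, τ = 98.1 × 0.11 = 10.79 N·m counterclockwise.
Net moment of existing loads = 254 N·m counterclockwise.
The bag of cement weighs 30 × 9.81 = 294.3 N and must supply an equal clockwise moment, so its lever arm about the knife-edge support is 254 / 294.3 = 0.863 m.
That puts it at 1 − 0.863 = 0.137 m from the right end.

x ≈ 0.137 m from the right end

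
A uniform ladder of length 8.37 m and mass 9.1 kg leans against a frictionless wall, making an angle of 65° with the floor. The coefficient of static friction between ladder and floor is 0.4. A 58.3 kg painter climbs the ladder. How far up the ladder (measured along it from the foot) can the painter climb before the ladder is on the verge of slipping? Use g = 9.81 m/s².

d ≈ 7.65 m

Taking torques about the foot of the ladder:
Ladder weight 9.1×9.81 = 89.27 N acts at 4.185 m along the ladder; its horizontal arm is 4.185·cos65° = 1.769 m → τ = 157.9 N·m clockwise.
Painter weight 58.3×9.81 = 571.9 N at distance d → arm d·cos65° → τ = 571.9·d·0.4226 clockwise.
Wall normal N at the top has arm L sinθ = 7.586 m counterclockwise, so Στ = 0 gives N·7.586 = 157.9 + 241.7·d.
ΣFy = 0 ⇒ N_floor = 661.2 N, so the maximum friction is μ_s·N_floor = 0.4×661.2 = 264.5 N. ΣFx = 0 ⇒ N_wall = f, so at the slipping point N = 264.5 N.
Substituting: 264.5×7.586 = 157.9 + 241.7·d ⇒ d = (2006 − 157.9) / 241.7 = 7.65 m.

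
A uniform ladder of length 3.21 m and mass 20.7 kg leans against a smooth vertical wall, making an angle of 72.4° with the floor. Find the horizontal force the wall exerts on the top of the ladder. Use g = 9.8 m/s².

N_wall ≈ 32.2 N

Take moments about the foot of the ladder.
Ladder weight 20.7×9.8 = 202.9 N acts at 1.605 m along the ladder; its horizontal arm is 1.605·cos72.4° = 0.4853 m → τ = 98.47 N·m clockwise.
Wall normal N acts horizontally at the top; its moment arm is the height L sinθ = 3.21·sin72.4° = 3.06 m, counterclockwise.
Balancing moments: N × 3.06 = 98.47, giving N = 32.2 N.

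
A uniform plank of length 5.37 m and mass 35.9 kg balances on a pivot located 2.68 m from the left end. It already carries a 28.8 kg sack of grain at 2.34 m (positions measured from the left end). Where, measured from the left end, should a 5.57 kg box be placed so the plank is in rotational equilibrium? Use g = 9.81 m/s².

About the pivot (at 2.68 m from the left end):
Beam weight: 35.9 × 9.81 = 352.2 N down at 2.685 m → arm 0.005 m, τ = 352.2 × 0.005 = 1.761 N·m clockwise.
Sack of grain: 28.8 × 9.81 = 282.5 N down at 2.34 m → arm 0.34 m, τ = 282.5 × 0.34 = 96.05 N·m counterclockwise.
Net moment of existing loads = 94.29 N·m counterclockwise.
The box weighs 5.57 × 9.81 = 54.64 N and must supply an equal clockwise moment, so its lever arm about the pivot is 94.29 / 54.64 = 1.73 m.
That puts it at 2.68 + 1.73 = 4.41 m from the left end.

x ≈ 4.41 m from the left end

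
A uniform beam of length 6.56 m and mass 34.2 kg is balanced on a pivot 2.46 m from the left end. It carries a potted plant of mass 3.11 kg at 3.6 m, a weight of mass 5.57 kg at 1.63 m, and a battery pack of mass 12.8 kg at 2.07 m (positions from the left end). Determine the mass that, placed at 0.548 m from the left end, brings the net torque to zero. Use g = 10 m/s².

m ≈ 11.5 kg

Taking torques about the pivot (at 2.46 m from the left end):
Beam weight: 34.2 × 10 = 342 N down at 3.28 m → arm 0.82 m, τ = 342 × 0.82 = 280.4 N·m clockwise.
Potted plant: 3.11 × 10 = 31.1 N down at 3.6 m → arm 1.14 m, τ = 31.1 × 1.14 = 35.45 N·m clockwise.
Weight: 5.57 × 10 = 55.7 N down at 1.63 m → arm 0.83 m, τ = 55.7 × 0.83 = 46.23 N·m counterclockwise.
Battery pack: 12.8 × 10 = 128 N down at 2.07 m → arm 0.39 m, τ = 128 × 0.39 = 49.92 N·m counterclockwise.
Net moment of known loads = 219.7 N·m clockwise.
An unknown mass m at 0.548 m has arm 1.912 m; its moment is m·g·1.912 counterclockwise.
Στ = 0 ⇒ m × 10 × 1.912 = 219.7 ⇒ m = 219.7 / (10 × 1.912) = 11.5 kg.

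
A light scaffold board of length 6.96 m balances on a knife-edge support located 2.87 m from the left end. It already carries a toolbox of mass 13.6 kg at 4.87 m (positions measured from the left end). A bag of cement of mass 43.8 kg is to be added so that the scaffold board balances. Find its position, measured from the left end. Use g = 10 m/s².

About the knife-edge support (at 2.87 m from the left end):
Toolbox: 13.6 × 10 = 136 N down at 4.87 m → arm 2 m, τ = 136 × 2 = 272 N·m clockwise.
Net moment of existing loads = 272 N·m clockwise.
The bag of cement weighs 43.8 × 10 = 438 N and must supply an equal counterclockwise moment, so its lever arm about the knife-edge support is 272 / 438 = 0.621 m.
That puts it at 2.87 − 0.621 = 2.25 m from the left end.

x ≈ 2.25 m from the left end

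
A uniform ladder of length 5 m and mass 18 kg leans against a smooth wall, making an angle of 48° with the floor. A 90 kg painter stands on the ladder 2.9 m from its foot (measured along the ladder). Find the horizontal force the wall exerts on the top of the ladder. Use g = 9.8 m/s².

N_wall ≈ 540 N

Take moments about the foot of the ladder.
Ladder weight 18×9.8 = 176.4 N acts at 2.5 m along the ladder; its horizontal arm is 2.5·cos48° = 1.673 m → τ = 295.1 N·m clockwise.
Painter: 90×9.8 = 882 N at 2.9 m → arm 1.94 m → τ = 1711 N·m clockwise.
Wall normal N acts horizontally at the top; its moment arm is the height L sinθ = 5·sin48° = 3.716 m, counterclockwise.
Setting net torque to zero: N × 3.716 = 2006 → N = 540 N.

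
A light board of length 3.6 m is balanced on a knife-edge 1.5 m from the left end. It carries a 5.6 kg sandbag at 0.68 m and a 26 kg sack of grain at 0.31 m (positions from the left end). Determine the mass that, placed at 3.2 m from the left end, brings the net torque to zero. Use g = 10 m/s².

Taking torques about the knife-edge (at 1.5 m from the left end):
Sandbag: 5.6 × 10 = 56 N down at 0.68 m → arm 0.82 m, τ = 56 × 0.82 = 45.92 N·m counterclockwise.
Sack of grain: 26 × 10 = 260 N down at 0.31 m → arm 1.19 m, τ = 260 × 1.19 = 309.4 N·m counterclockwise.
Net moment of known loads = 355.3 N·m counterclockwise.
An unknown mass m at 3.2 m has arm 1.7 m; its moment is m·g·1.7 clockwise.
Balancing moments: m × 10 × 1.7 = 355.3, giving m = 355.3 / (10 × 1.7) = 20.9 kg.

m ≈ 20.9 kg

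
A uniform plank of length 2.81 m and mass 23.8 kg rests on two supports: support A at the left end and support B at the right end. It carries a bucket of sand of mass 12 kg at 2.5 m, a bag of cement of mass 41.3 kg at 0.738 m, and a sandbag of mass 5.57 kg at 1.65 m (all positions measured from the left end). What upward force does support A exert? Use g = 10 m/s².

Taking torques about support B:
Beam weight: 23.8 × 10 = 238 N down at 1.405 m → arm 1.405 m, τ = 238 × 1.405 = 334.4 N·m counterclockwise.
Bucket of sand: 12 × 10 = 120 N down at 2.5 m → arm 0.31 m, τ = 120 × 0.31 = 37.2 N·m counterclockwise.
Bag of cement: 41.3 × 10 = 413 N down at 0.738 m → arm 2.072 m, τ = 413 × 2.072 = 855.7 N·m counterclockwise.
Sandbag: 5.57 × 10 = 55.7 N down at 1.65 m → arm 1.16 m, τ = 55.7 × 1.16 = 64.61 N·m counterclockwise.
Net load moment about support B = 1292 N·m counterclockwise.
Reaction R at support A is upward at 0 m, arm 2.81 m → moment R × 2.81 clockwise.
Στ = 0 ⇒ R × 2.81 = 1292 ⇒ R = 460 N.

R_A ≈ 460 N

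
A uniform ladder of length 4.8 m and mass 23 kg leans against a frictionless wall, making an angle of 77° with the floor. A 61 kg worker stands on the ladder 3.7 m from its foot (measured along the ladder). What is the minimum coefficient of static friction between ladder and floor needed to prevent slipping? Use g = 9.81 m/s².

Take moments about the foot of the ladder.
Ladder weight 23×9.81 = 225.6 N acts at 2.4 m along the ladder; its horizontal arm is 2.4·cos77° = 0.5399 m → τ = 121.8 N·m clockwise.
Worker: 61×9.81 = 598.4 N at 3.7 m → arm 0.8323 m → τ = 498 N·m clockwise.
Wall normal N acts horizontally at the top; its moment arm is the height L sinθ = 4.8·sin77° = 4.677 m, counterclockwise.
For rotational equilibrium, N × 4.677 = 619.8, so N = 132.5 N.
ΣFx = 0 ⇒ f = N_wall = 132.5 N. ΣFy = 0 ⇒ N_floor = 824 N.
μ_min = f / N_floor = 132.5 / 824 = 0.161.

μ_min ≈ 0.161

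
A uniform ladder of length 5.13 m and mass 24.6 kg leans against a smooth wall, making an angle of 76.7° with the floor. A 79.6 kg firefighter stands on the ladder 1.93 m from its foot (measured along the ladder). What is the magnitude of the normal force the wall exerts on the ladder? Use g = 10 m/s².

N_wall ≈ 99.9 N

Sum moments about the foot of the ladder (the floor normal and friction both act there and drop out).
Ladder weight 24.6×10 = 246 N acts at 2.565 m along the ladder; its horizontal arm is 2.565·cos76.7° = 0.5901 m → τ = 145.2 N·m clockwise.
Firefighter: 79.6×10 = 796 N at 1.93 m → arm 0.444 m → τ = 353.4 N·m clockwise.
Wall normal N acts horizontally at the top; its moment arm is the height L sinθ = 5.13·sin76.7° = 4.992 m, counterclockwise.
Balancing moments: N × 4.992 = 498.6, giving N = 99.9 N.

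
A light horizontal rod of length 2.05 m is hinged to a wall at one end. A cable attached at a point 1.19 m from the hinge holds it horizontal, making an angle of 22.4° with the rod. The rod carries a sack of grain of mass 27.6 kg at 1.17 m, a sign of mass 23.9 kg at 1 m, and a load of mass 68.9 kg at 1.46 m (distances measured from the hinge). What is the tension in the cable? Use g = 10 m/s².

T ≈ 3460 N

Taking torques about the hinge:
Sack of grain: 27.6 × 10 = 276 N down at 1.17 m → arm 1.17 m, τ = 276 × 1.17 = 322.9 N·m clockwise.
Sign: 23.9 × 10 = 239 N down at 1 m → arm 1 m, τ = 239 × 1 = 239 N·m clockwise.
Load: 68.9 × 10 = 689 N down at 1.46 m → arm 1.46 m, τ = 689 × 1.46 = 1006 N·m clockwise.
Total clockwise load moment = 1568 N·m.
The cable tension T acts at 1.19 m; only its component perpendicular to the rod, T sinθ, produces torque. sin 22.4° = 0.3811.
Setting net torque to zero: T × 1.19 × 0.3811 = 1568 → T = 1568 / 0.4535 = 3460 N.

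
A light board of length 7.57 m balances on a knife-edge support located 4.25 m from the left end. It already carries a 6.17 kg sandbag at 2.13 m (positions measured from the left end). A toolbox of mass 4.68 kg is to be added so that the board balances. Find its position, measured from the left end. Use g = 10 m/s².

x ≈ 7.04 m from the left end

Take moments about the knife-edge support (at 4.25 m from the left end).
Sandbag: 6.17 × 10 = 61.7 N down at 2.13 m → arm 2.12 m, τ = 61.7 × 2.12 = 130.8 N·m counterclockwise.
Net moment of existing loads = 130.8 N·m counterclockwise.
The toolbox weighs 4.68 × 10 = 46.8 N and must supply an equal clockwise moment, so its lever arm about the knife-edge support is 130.8 / 46.8 = 2.79 m.
That puts it at 4.25 + 2.79 = 7.04 m from the left end.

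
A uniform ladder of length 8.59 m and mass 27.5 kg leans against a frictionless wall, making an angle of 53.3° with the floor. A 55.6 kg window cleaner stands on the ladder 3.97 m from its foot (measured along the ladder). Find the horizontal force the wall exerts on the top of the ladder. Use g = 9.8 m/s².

N_wall ≈ 288 N

Choose the foot of the ladder as the axis so the floor normal and friction both act there and drop out.
Ladder weight 27.5×9.8 = 269.5 N acts at 4.295 m along the ladder; its horizontal arm is 4.295·cos53.3° = 2.567 m → τ = 691.8 N·m clockwise.
Window cleaner: 55.6×9.8 = 544.9 N at 3.97 m → arm 2.373 m → τ = 1293 N·m clockwise.
Wall normal N acts horizontally at the top; its moment arm is the height L sinθ = 8.59·sin53.3° = 6.887 m, counterclockwise.
Balancing moments: N × 6.887 = 1985, giving N = 288 N.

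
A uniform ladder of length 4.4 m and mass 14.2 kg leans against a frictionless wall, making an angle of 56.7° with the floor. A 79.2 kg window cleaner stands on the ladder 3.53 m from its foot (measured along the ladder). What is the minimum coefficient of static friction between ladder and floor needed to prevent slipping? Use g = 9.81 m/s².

μ_min ≈ 0.497

Take moments about the foot of the ladder.
Ladder weight 14.2×9.81 = 139.3 N acts at 2.2 m along the ladder; its horizontal arm is 2.2·cos56.7° = 1.208 m → τ = 168.3 N·m clockwise.
Window cleaner: 79.2×9.81 = 777 N at 3.53 m → arm 1.938 m → τ = 1506 N·m clockwise.
Wall normal N acts horizontally at the top; its moment arm is the height L sinθ = 4.4·sin56.7° = 3.678 m, counterclockwise.
For rotational equilibrium, N × 3.678 = 1674, so N = 455.1 N.
ΣFx = 0 ⇒ f = N_wall = 455.1 N. ΣFy = 0 ⇒ N_floor = 916.3 N.
μ_min = f / N_floor = 455.1 / 916.3 = 0.497.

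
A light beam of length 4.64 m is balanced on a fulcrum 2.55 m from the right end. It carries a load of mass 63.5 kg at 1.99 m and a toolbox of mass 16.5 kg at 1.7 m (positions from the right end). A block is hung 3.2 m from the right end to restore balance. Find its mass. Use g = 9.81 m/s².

m ≈ 76.3 kg

Take moments about the fulcrum (at 2.55 m from the right end).
Load: 63.5 × 9.81 = 622.9 N down at 1.99 m → arm 0.56 m, τ = 622.9 × 0.56 = 348.8 N·m clockwise.
Toolbox: 16.5 × 9.81 = 161.9 N down at 1.7 m → arm 0.85 m, τ = 161.9 × 0.85 = 137.6 N·m clockwise.
Net moment of known loads = 486.4 N·m clockwise.
An unknown mass m at 3.2 m has arm 0.65 m; its moment is m·g·0.65 counterclockwise.
For rotational equilibrium, m × 9.81 × 0.65 = 486.4, so m = 486.4 / (9.81 × 0.65) = 76.3 kg.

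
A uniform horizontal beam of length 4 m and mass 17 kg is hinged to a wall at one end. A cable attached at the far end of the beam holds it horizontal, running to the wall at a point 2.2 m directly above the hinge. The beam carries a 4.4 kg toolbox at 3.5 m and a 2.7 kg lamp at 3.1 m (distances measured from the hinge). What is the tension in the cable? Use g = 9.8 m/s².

Choose the hinge as the axis so the unknown hinge reaction has zero arm there.
Beam weight: 17 × 9.8 = 166.6 N down at 2 m → arm 2 m, τ = 166.6 × 2 = 333.2 N·m clockwise.
Toolbox: 4.4 × 9.8 = 43.12 N down at 3.5 m → arm 3.5 m, τ = 43.12 × 3.5 = 150.9 N·m clockwise.
Lamp: 2.7 × 9.8 = 26.46 N down at 3.1 m → arm 3.1 m, τ = 26.46 × 3.1 = 82.03 N·m clockwise.
Total clockwise load moment = 566.1 N·m.
The cable tension T acts at 4 m; only its component perpendicular to the beam, T sinθ, produces torque. sinθ = h/√(h²+d²) = 2.2/√(2.2²+4²) = 0.4819.
Setting net torque to zero: T × 4 × 0.4819 = 566.1 → T = 566.1 / 1.928 = 294 N.

T ≈ 294 N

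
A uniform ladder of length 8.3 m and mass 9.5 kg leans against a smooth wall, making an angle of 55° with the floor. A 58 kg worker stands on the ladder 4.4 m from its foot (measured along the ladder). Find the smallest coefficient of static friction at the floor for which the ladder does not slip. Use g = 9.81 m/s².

Sum moments about the foot of the ladder (the floor normal and friction both act there and drop out).
Ladder weight 9.5×9.81 = 93.2 N acts at 4.15 m along the ladder; its horizontal arm is 4.15·cos55° = 2.38 m → τ = 221.8 N·m clockwise.
Worker: 58×9.81 = 569 N at 4.4 m → arm 2.524 m → τ = 1436 N·m clockwise.
Wall normal N acts horizontally at the top; its moment arm is the height L sinθ = 8.3·sin55° = 6.799 m, counterclockwise.
Setting net torque to zero: N × 6.799 = 1658 → N = 243.9 N.
ΣFx = 0 ⇒ f = N_wall = 243.9 N. ΣFy = 0 ⇒ N_floor = 662.2 N.
μ_min = f / N_floor = 243.9 / 662.2 = 0.368.

μ_min ≈ 0.368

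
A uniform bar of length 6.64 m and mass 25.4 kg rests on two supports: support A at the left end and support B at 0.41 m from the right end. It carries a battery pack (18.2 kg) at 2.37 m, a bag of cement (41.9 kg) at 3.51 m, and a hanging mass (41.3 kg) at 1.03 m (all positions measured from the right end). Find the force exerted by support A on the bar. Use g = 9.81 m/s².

R_A ≈ 417 N

Taking torques about support B:
Beam weight: 25.4 × 9.81 = 249.2 N down at 3.32 m → arm 2.91 m, τ = 249.2 × 2.91 = 725.2 N·m counterclockwise.
Battery pack: 18.2 × 9.81 = 178.5 N down at 2.37 m → arm 1.96 m, τ = 178.5 × 1.96 = 349.9 N·m counterclockwise.
Bag of cement: 41.9 × 9.81 = 411 N down at 3.51 m → arm 3.1 m, τ = 411 × 3.1 = 1274 N·m counterclockwise.
Hanging mass: 41.3 × 9.81 = 405.2 N down at 1.03 m → arm 0.62 m, τ = 405.2 × 0.62 = 251.2 N·m counterclockwise.
Net load moment about support B = 2600 N·m counterclockwise.
Reaction R at support A is upward at 6.64 m, arm 6.23 m → moment R × 6.23 clockwise.
Στ = 0 ⇒ R × 6.23 = 2600 ⇒ R = 417 N.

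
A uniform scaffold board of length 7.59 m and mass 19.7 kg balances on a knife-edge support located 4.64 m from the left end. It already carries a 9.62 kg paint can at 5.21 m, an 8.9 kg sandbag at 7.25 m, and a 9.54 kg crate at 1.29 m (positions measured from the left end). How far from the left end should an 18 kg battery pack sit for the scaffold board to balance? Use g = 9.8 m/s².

Taking torques about the knife-edge support (at 4.64 m from the left end):
Beam weight: 19.7 × 9.8 = 193.1 N down at 3.795 m → arm 0.845 m, τ = 193.1 × 0.845 = 163.2 N·m counterclockwise.
Paint can: 9.62 × 9.8 = 94.28 N down at 5.21 m → arm 0.57 m, τ = 94.28 × 0.57 = 53.74 N·m clockwise.
Sandbag: 8.9 × 9.8 = 87.22 N down at 7.25 m → arm 2.61 m, τ = 87.22 × 2.61 = 227.6 N·m clockwise.
Crate: 9.54 × 9.8 = 93.49 N down at 1.29 m → arm 3.35 m, τ = 93.49 × 3.35 = 313.2 N·m counterclockwise.
Net moment of existing loads = 195.1 N·m counterclockwise.
The battery pack weighs 18 × 9.8 = 176.4 N and must supply an equal clockwise moment, so its lever arm about the knife-edge support is 195.1 / 176.4 = 1.11 m.
That puts it at 4.64 + 1.11 = 5.75 m from the left end.

x ≈ 5.75 m from the left end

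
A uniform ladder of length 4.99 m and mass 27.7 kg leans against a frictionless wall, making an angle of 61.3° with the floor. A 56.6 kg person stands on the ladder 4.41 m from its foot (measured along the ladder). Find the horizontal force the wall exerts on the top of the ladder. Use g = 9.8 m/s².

Choose the foot of the ladder as the axis so the floor normal and friction both act there and drop out.
Ladder weight 27.7×9.8 = 271.5 N acts at 2.495 m along the ladder; its horizontal arm is 2.495·cos61.3° = 1.198 m → τ = 325.3 N·m clockwise.
Person: 56.6×9.8 = 554.7 N at 4.41 m → arm 2.118 m → τ = 1175 N·m clockwise.
Wall normal N acts horizontally at the top; its moment arm is the height L sinθ = 4.99·sin61.3° = 4.377 m, counterclockwise.
Στ = 0 ⇒ N × 4.377 = 1500 ⇒ N = 343 N.

N_wall ≈ 343 N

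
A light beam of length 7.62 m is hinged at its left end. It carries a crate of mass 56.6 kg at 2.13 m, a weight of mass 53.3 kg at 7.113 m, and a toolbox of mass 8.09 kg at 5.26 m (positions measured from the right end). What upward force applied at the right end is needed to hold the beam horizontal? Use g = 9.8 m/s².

F ≈ 459 N

Sum moments about the left end (the unknown pivot reaction has zero arm there).
Crate: 56.6 × 9.8 = 554.7 N down at 2.13 m → arm 5.49 m, τ = 554.7 × 5.49 = 3045 N·m clockwise.
Weight: 53.3 × 9.8 = 522.3 N down at 7.113 m → arm 0.507 m, τ = 522.3 × 0.507 = 264.8 N·m clockwise.
Toolbox: 8.09 × 9.8 = 79.28 N down at 5.26 m → arm 2.36 m, τ = 79.28 × 2.36 = 187.1 N·m clockwise.
Net moment of the loads = 3497 N·m clockwise.
The upward force F acts at the right end, arm 7.62 m, giving F × 7.62 counterclockwise.
For rotational equilibrium, F × 7.62 = 3497, so F = 3497 / 7.62 = 459 N.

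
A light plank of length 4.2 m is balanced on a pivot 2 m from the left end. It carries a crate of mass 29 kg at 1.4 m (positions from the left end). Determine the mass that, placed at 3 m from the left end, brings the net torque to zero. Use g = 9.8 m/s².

m ≈ 17.4 kg

About the pivot (at 2 m from the left end):
Crate: 29 × 9.8 = 284.2 N down at 1.4 m → arm 0.6 m, τ = 284.2 × 0.6 = 170.5 N·m counterclockwise.
Net moment of known loads = 170.5 N·m counterclockwise.
An unknown mass m at 3 m has arm 1 m; its moment is m·g·1 clockwise.
For rotational equilibrium, m × 9.8 × 1 = 170.5, so m = 170.5 / (9.8 × 1) = 17.4 kg.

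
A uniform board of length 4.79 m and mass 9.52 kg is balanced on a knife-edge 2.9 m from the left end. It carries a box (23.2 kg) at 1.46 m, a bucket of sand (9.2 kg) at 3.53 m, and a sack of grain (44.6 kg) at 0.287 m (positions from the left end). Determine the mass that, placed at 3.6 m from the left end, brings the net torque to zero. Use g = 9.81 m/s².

Choose the knife-edge (at 2.9 m from the left end) as the axis so the support reaction has zero arm there.
Beam weight: 9.52 × 9.81 = 93.39 N down at 2.395 m → arm 0.505 m, τ = 93.39 × 0.505 = 47.16 N·m counterclockwise.
Box: 23.2 × 9.81 = 227.6 N down at 1.46 m → arm 1.44 m, τ = 227.6 × 1.44 = 327.7 N·m counterclockwise.
Bucket of sand: 9.2 × 9.81 = 90.25 N down at 3.53 m → arm 0.63 m, τ = 90.25 × 0.63 = 56.86 N·m clockwise.
Sack of grain: 44.6 × 9.81 = 437.5 N down at 0.287 m → arm 2.613 m, τ = 437.5 × 2.613 = 1143 N·m counterclockwise.
Net moment of known loads = 1461 N·m counterclockwise.
An unknown mass m at 3.6 m has arm 0.7 m; its moment is m·g·0.7 clockwise.
For rotational equilibrium, m × 9.81 × 0.7 = 1461, so m = 1461 / (9.81 × 0.7) = 213 kg.

m ≈ 213 kg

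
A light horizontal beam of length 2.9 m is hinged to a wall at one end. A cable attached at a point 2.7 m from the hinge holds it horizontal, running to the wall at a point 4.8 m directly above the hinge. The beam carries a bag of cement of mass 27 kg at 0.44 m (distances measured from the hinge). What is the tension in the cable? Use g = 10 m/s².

Take moments about the hinge.
Bag of cement: 27 × 10 = 270 N down at 0.44 m → arm 0.44 m, τ = 270 × 0.44 = 118.8 N·m clockwise.
Total clockwise load moment = 118.8 N·m.
The cable tension T acts at 2.7 m; only its component perpendicular to the beam, T sinθ, produces torque. sinθ = h/√(h²+d²) = 4.8/√(4.8²+2.7²) = 0.8716.
Balancing moments: T × 2.7 × 0.8716 = 118.8, giving T = 118.8 / 2.353 = 50.5 N.

T ≈ 50.5 N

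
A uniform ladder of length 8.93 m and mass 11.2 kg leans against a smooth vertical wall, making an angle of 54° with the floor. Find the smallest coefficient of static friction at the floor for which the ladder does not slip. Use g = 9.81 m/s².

μ_min ≈ 0.363

Take moments about the foot of the ladder.
Ladder weight 11.2×9.81 = 109.9 N acts at 4.465 m along the ladder; its horizontal arm is 4.465·cos54° = 2.624 m → τ = 288.4 N·m clockwise.
Wall normal N acts horizontally at the top; its moment arm is the height L sinθ = 8.93·sin54° = 7.225 m, counterclockwise.
Στ = 0 ⇒ N × 7.225 = 288.4 ⇒ N = 39.92 N.
ΣFx = 0 ⇒ f = N_wall = 39.92 N. ΣFy = 0 ⇒ N_floor = 109.9 N.
μ_min = f / N_floor = 39.92 / 109.9 = 0.363.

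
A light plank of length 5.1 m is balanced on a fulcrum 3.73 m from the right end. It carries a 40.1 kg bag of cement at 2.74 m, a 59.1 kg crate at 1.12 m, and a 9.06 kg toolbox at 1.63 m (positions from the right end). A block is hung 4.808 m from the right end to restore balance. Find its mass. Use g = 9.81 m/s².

Sum moments about the fulcrum (at 3.73 m from the right end) (the support reaction has zero arm there).
Bag of cement: 40.1 × 9.81 = 393.4 N down at 2.74 m → arm 0.99 m, τ = 393.4 × 0.99 = 389.5 N·m clockwise.
Crate: 59.1 × 9.81 = 579.8 N down at 1.12 m → arm 2.61 m, τ = 579.8 × 2.61 = 1513 N·m clockwise.
Toolbox: 9.06 × 9.81 = 88.88 N down at 1.63 m → arm 2.1 m, τ = 88.88 × 2.1 = 186.6 N·m clockwise.
Net moment of known loads = 2089 N·m clockwise.
An unknown mass m at 4.808 m has arm 1.078 m; its moment is m·g·1.078 counterclockwise.
Στ = 0 ⇒ m × 9.81 × 1.078 = 2089 ⇒ m = 2089 / (9.81 × 1.078) = 198 kg.

m ≈ 198 kg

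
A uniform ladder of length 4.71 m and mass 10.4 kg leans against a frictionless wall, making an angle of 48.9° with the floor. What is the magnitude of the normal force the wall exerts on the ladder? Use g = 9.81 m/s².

Take moments about the foot of the ladder.
Ladder weight 10.4×9.81 = 102 N acts at 2.355 m along the ladder; its horizontal arm is 2.355·cos48.9° = 1.548 m → τ = 157.9 N·m clockwise.
Wall normal N acts horizontally at the top; its moment arm is the height L sinθ = 4.71·sin48.9° = 3.549 m, counterclockwise.
Balancing moments: N × 3.549 = 157.9, giving N = 44.5 N.

N_wall ≈ 44.5 N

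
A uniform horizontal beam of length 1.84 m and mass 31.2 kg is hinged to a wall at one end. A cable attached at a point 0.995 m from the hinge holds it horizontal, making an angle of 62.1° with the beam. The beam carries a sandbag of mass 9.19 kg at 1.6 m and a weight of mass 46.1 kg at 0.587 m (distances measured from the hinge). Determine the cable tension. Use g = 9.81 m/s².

T ≈ 786 N

Take moments about the hinge.
Beam weight: 31.2 × 9.81 = 306.1 N down at 0.92 m → arm 0.92 m, τ = 306.1 × 0.92 = 281.6 N·m clockwise.
Sandbag: 9.19 × 9.81 = 90.15 N down at 1.6 m → arm 1.6 m, τ = 90.15 × 1.6 = 144.2 N·m clockwise.
Weight: 46.1 × 9.81 = 452.2 N down at 0.587 m → arm 0.587 m, τ = 452.2 × 0.587 = 265.4 N·m clockwise.
Total clockwise load moment = 691.2 N·m.
The cable tension T acts at 0.995 m; only its component perpendicular to the beam, T sinθ, produces torque. sin 62.1° = 0.8838.
Balancing moments: T × 0.995 × 0.8838 = 691.2, giving T = 691.2 / 0.8794 = 786 N.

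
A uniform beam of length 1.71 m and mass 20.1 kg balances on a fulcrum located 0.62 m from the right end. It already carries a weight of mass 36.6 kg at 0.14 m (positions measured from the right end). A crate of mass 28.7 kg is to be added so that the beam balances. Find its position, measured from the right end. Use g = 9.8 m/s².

About the fulcrum (at 0.62 m from the right end):
Beam weight: 20.1 × 9.8 = 197 N down at 0.855 m → arm 0.235 m, τ = 197 × 0.235 = 46.29 N·m counterclockwise.
Weight: 36.6 × 9.8 = 358.7 N down at 0.14 m → arm 0.48 m, τ = 358.7 × 0.48 = 172.2 N·m clockwise.
Net moment of existing loads = 125.9 N·m clockwise.
The crate weighs 28.7 × 9.8 = 281.3 N and must supply an equal counterclockwise moment, so its lever arm about the fulcrum is 125.9 / 281.3 = 0.448 m.
That puts it at 0.62 + 0.448 = 1.07 m from the right end.

x ≈ 1.07 m from the right end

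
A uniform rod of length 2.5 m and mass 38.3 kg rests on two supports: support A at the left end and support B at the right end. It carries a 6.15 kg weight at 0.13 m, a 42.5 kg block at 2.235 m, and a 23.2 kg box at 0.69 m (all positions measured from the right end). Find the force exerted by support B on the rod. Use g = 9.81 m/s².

R_B ≈ 454 N

About support A:
Beam weight: 38.3 × 9.81 = 375.7 N down at 1.25 m → arm 1.25 m, τ = 375.7 × 1.25 = 469.6 N·m clockwise.
Weight: 6.15 × 9.81 = 60.33 N down at 0.13 m → arm 2.37 m, τ = 60.33 × 2.37 = 143 N·m clockwise.
Block: 42.5 × 9.81 = 416.9 N down at 2.235 m → arm 0.265 m, τ = 416.9 × 0.265 = 110.5 N·m clockwise.
Box: 23.2 × 9.81 = 227.6 N down at 0.69 m → arm 1.81 m, τ = 227.6 × 1.81 = 412 N·m clockwise.
Net load moment about support A = 1135 N·m clockwise.
Reaction R at support B is upward at 0 m, arm 2.5 m → moment R × 2.5 counterclockwise.
Στ = 0 ⇒ R × 2.5 = 1135 ⇒ R = 454 N.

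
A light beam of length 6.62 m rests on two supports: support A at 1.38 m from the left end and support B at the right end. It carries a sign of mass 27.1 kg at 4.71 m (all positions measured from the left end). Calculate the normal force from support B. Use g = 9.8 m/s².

R_B ≈ 169 N

Choose support A as the axis so its reaction then has zero moment arm.
Sign: 27.1 × 9.8 = 265.6 N down at 4.71 m → arm 3.33 m, τ = 265.6 × 3.33 = 884.4 N·m clockwise.
Net load moment about support A = 884.4 N·m clockwise.
Reaction R at support B is upward at 6.62 m, arm 5.24 m → moment R × 5.24 counterclockwise.
Στ = 0 ⇒ R × 5.24 = 884.4 ⇒ R = 169 N.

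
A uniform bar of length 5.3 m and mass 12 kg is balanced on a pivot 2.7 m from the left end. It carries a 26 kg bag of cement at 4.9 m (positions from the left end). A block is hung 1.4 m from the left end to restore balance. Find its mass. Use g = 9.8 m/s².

m ≈ 43.5 kg

Take moments about the pivot (at 2.7 m from the left end).
Beam weight: 12 × 9.8 = 117.6 N down at 2.65 m → arm 0.05 m, τ = 117.6 × 0.05 = 5.88 N·m counterclockwise.
Bag of cement: 26 × 9.8 = 254.8 N down at 4.9 m → arm 2.2 m, τ = 254.8 × 2.2 = 560.6 N·m clockwise.
Net moment of known loads = 554.7 N·m clockwise.
An unknown mass m at 1.4 m has arm 1.3 m; its moment is m·g·1.3 counterclockwise.
Στ = 0 ⇒ m × 9.8 × 1.3 = 554.7 ⇒ m = 554.7 / (9.8 × 1.3) = 43.5 kg.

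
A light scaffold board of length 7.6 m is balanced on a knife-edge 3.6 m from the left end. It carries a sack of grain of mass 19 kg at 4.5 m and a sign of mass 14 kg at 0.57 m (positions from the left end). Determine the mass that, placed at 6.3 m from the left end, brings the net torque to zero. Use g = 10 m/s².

m ≈ 9.38 kg

Taking torques about the knife-edge (at 3.6 m from the left end):
Sack of grain: 19 × 10 = 190 N down at 4.5 m → arm 0.9 m, τ = 190 × 0.9 = 171 N·m clockwise.
Sign: 14 × 10 = 140 N down at 0.57 m → arm 3.03 m, τ = 140 × 3.03 = 424.2 N·m counterclockwise.
Net moment of known loads = 253.2 N·m counterclockwise.
An unknown mass m at 6.3 m has arm 2.7 m; its moment is m·g·2.7 clockwise.
Setting net torque to zero: m × 10 × 2.7 = 253.2 → m = 253.2 / (10 × 2.7) = 9.38 kg.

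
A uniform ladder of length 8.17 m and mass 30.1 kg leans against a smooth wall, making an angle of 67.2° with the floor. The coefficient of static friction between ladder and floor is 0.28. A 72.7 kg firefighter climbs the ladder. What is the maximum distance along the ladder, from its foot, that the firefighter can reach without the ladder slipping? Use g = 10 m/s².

Taking torques about the foot of the ladder:
Ladder weight 30.1×10 = 301 N acts at 4.085 m along the ladder; its horizontal arm is 4.085·cos67.2° = 1.583 m → τ = 476.5 N·m clockwise.
Firefighter weight 72.7×10 = 727 N at distance d → arm d·cos67.2° → τ = 727·d·0.3875 clockwise.
Wall normal N at the top has arm L sinθ = 7.532 m counterclockwise, so Στ = 0 gives N·7.532 = 476.5 + 281.7·d.
ΣFy = 0 ⇒ N_floor = 1028 N, so the maximum friction is μ_s·N_floor = 0.28×1028 = 287.8 N. ΣFx = 0 ⇒ N_wall = f, so at the slipping point N = 287.8 N.
Substituting: 287.8×7.532 = 476.5 + 281.7·d ⇒ d = (2168 − 476.5) / 281.7 = 6 m.

d ≈ 6 m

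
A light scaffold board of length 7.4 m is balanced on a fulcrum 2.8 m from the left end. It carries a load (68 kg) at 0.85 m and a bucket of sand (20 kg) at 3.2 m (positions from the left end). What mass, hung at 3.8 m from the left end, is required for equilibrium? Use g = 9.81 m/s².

Sum moments about the fulcrum (at 2.8 m from the left end) (the support reaction has zero arm there).
Load: 68 × 9.81 = 667.1 N down at 0.85 m → arm 1.95 m, τ = 667.1 × 1.95 = 1301 N·m counterclockwise.
Bucket of sand: 20 × 9.81 = 196.2 N down at 3.2 m → arm 0.4 m, τ = 196.2 × 0.4 = 78.48 N·m clockwise.
Net moment of known loads = 1223 N·m counterclockwise.
An unknown mass m at 3.8 m has arm 1 m; its moment is m·g·1 clockwise.
Balancing moments: m × 9.81 × 1 = 1223, giving m = 1223 / (9.81 × 1) = 125 kg.

m ≈ 125 kg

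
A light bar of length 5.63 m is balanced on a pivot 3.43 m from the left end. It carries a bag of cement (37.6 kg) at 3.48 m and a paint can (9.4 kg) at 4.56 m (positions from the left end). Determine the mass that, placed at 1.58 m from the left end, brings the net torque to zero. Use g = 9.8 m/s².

About the pivot (at 3.43 m from the left end):
Bag of cement: 37.6 × 9.8 = 368.5 N down at 3.48 m → arm 0.05 m, τ = 368.5 × 0.05 = 18.43 N·m clockwise.
Paint can: 9.4 × 9.8 = 92.12 N down at 4.56 m → arm 1.13 m, τ = 92.12 × 1.13 = 104.1 N·m clockwise.
Net moment of known loads = 122.5 N·m clockwise.
An unknown mass m at 1.58 m has arm 1.85 m; its moment is m·g·1.85 counterclockwise.
For rotational equilibrium, m × 9.8 × 1.85 = 122.5, so m = 122.5 / (9.8 × 1.85) = 6.76 kg.

m ≈ 6.76 kg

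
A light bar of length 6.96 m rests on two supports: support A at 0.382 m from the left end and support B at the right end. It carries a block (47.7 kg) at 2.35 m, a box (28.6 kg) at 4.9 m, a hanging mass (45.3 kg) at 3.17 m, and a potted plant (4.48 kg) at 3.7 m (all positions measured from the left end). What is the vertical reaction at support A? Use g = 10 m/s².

About support B:
Block: 47.7 × 10 = 477 N down at 2.35 m → arm 4.61 m, τ = 477 × 4.61 = 2199 N·m counterclockwise.
Box: 28.6 × 10 = 286 N down at 4.9 m → arm 2.06 m, τ = 286 × 2.06 = 589.2 N·m counterclockwise.
Hanging mass: 45.3 × 10 = 453 N down at 3.17 m → arm 3.79 m, τ = 453 × 3.79 = 1717 N·m counterclockwise.
Potted plant: 4.48 × 10 = 44.8 N down at 3.7 m → arm 3.26 m, τ = 44.8 × 3.26 = 146 N·m counterclockwise.
Net load moment about support B = 4651 N·m counterclockwise.
Reaction R at support A is upward at 0.382 m, arm 6.578 m → moment R × 6.578 clockwise.
Στ = 0 ⇒ R × 6.578 = 4651 ⇒ R = 707 N.

R_A ≈ 707 N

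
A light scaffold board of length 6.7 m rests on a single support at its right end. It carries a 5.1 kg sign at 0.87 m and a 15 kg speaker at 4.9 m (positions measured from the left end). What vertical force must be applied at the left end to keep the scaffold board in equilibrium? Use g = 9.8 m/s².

About the right end:
Sign: 5.1 × 9.8 = 49.98 N down at 0.87 m → arm 5.83 m, τ = 49.98 × 5.83 = 291.4 N·m counterclockwise.
Speaker: 15 × 9.8 = 147 N down at 4.9 m → arm 1.8 m, τ = 147 × 1.8 = 264.6 N·m counterclockwise.
Net moment of the loads = 556 N·m counterclockwise.
The upward force F acts at the left end, arm 6.7 m, giving F × 6.7 clockwise.
Setting net torque to zero: F × 6.7 = 556 → F = 556 / 6.7 = 83 N.

F ≈ 83 N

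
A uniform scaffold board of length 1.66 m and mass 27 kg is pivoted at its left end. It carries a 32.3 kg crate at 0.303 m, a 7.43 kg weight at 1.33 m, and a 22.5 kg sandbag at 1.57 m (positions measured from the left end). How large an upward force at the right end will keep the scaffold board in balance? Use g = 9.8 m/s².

Choose the left end as the axis so the unknown pivot reaction has zero arm there.
Beam weight: 27 × 9.8 = 264.6 N down at 0.83 m → arm 0.83 m, τ = 264.6 × 0.83 = 219.6 N·m clockwise.
Crate: 32.3 × 9.8 = 316.5 N down at 0.303 m → arm 0.303 m, τ = 316.5 × 0.303 = 95.9 N·m clockwise.
Weight: 7.43 × 9.8 = 72.81 N down at 1.33 m → arm 1.33 m, τ = 72.81 × 1.33 = 96.84 N·m clockwise.
Sandbag: 22.5 × 9.8 = 220.5 N down at 1.57 m → arm 1.57 m, τ = 220.5 × 1.57 = 346.2 N·m clockwise.
Net moment of the loads = 758.5 N·m clockwise.
The upward force F acts at the right end, arm 1.66 m, giving F × 1.66 counterclockwise.
For rotational equilibrium, F × 1.66 = 758.5, so F = 758.5 / 1.66 = 457 N.

F ≈ 457 N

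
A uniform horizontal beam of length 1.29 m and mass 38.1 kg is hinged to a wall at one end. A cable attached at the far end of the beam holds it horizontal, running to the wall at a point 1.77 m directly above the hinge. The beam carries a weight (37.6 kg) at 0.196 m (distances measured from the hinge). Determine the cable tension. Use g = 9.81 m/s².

T ≈ 301 N

About the hinge:
Beam weight: 38.1 × 9.81 = 373.8 N down at 0.645 m → arm 0.645 m, τ = 373.8 × 0.645 = 241.1 N·m clockwise.
Weight: 37.6 × 9.81 = 368.9 N down at 0.196 m → arm 0.196 m, τ = 368.9 × 0.196 = 72.3 N·m clockwise.
Total clockwise load moment = 313.4 N·m.
The cable tension T acts at 1.29 m; only its component perpendicular to the beam, T sinθ, produces torque. sinθ = h/√(h²+d²) = 1.77/√(1.77²+1.29²) = 0.8081.
For rotational equilibrium, T × 1.29 × 0.8081 = 313.4, so T = 313.4 / 1.042 = 301 N.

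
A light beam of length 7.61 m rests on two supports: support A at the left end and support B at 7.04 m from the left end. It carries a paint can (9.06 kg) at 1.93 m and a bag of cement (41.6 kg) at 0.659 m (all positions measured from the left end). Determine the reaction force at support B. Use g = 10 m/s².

R_B ≈ 63.8 N

Choose support A as the axis so its reaction then has zero moment arm.
Paint can: 9.06 × 10 = 90.6 N down at 1.93 m → arm 1.93 m, τ = 90.6 × 1.93 = 174.9 N·m clockwise.
Bag of cement: 41.6 × 10 = 416 N down at 0.659 m → arm 0.659 m, τ = 416 × 0.659 = 274.1 N·m clockwise.
Net load moment about support A = 449 N·m clockwise.
Reaction R at support B is upward at 7.04 m, arm 7.04 m → moment R × 7.04 counterclockwise.
Setting net torque to zero: R × 7.04 = 449 → R = 63.8 N.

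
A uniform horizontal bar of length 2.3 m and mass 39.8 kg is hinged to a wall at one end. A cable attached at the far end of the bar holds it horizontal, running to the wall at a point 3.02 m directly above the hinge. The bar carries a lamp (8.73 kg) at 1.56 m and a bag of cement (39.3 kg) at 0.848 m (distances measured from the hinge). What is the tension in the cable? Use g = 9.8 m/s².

T ≈ 497 N

Take moments about the hinge.
Beam weight: 39.8 × 9.8 = 390 N down at 1.15 m → arm 1.15 m, τ = 390 × 1.15 = 448.5 N·m clockwise.
Lamp: 8.73 × 9.8 = 85.55 N down at 1.56 m → arm 1.56 m, τ = 85.55 × 1.56 = 133.5 N·m clockwise.
Bag of cement: 39.3 × 9.8 = 385.1 N down at 0.848 m → arm 0.848 m, τ = 385.1 × 0.848 = 326.6 N·m clockwise.
Total clockwise load moment = 908.6 N·m.
The cable tension T acts at 2.3 m; only its component perpendicular to the bar, T sinθ, produces torque. sinθ = h/√(h²+d²) = 3.02/√(3.02²+2.3²) = 0.7956.
Setting net torque to zero: T × 2.3 × 0.7956 = 908.6 → T = 908.6 / 1.83 = 497 N.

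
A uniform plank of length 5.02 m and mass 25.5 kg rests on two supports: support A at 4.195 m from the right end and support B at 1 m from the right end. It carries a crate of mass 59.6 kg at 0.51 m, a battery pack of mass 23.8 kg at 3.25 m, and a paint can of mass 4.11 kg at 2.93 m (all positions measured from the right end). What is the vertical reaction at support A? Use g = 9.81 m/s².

Sum moments about support B (its reaction then has zero moment arm).
Beam weight: 25.5 × 9.81 = 250.2 N down at 2.51 m → arm 1.51 m, τ = 250.2 × 1.51 = 377.8 N·m counterclockwise.
Crate: 59.6 × 9.81 = 584.7 N down at 0.51 m → arm 0.49 m, τ = 584.7 × 0.49 = 286.5 N·m clockwise.
Battery pack: 23.8 × 9.81 = 233.5 N down at 3.25 m → arm 2.25 m, τ = 233.5 × 2.25 = 525.4 N·m counterclockwise.
Paint can: 4.11 × 9.81 = 40.32 N down at 2.93 m → arm 1.93 m, τ = 40.32 × 1.93 = 77.82 N·m counterclockwise.
Net load moment about support B = 694.5 N·m counterclockwise.
Reaction R at support A is upward at 4.195 m, arm 3.195 m → moment R × 3.195 clockwise.
For rotational equilibrium, R × 3.195 = 694.5, so R = 217 N.

R_A ≈ 217 N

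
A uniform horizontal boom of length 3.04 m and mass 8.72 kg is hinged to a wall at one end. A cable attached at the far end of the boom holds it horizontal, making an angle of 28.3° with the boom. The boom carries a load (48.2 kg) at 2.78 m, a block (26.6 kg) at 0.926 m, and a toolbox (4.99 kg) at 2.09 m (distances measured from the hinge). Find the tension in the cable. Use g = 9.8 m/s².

T ≈ 1240 N

Sum moments about the hinge (the unknown hinge reaction has zero arm there).
Beam weight: 8.72 × 9.8 = 85.46 N down at 1.52 m → arm 1.52 m, τ = 85.46 × 1.52 = 129.9 N·m clockwise.
Load: 48.2 × 9.8 = 472.4 N down at 2.78 m → arm 2.78 m, τ = 472.4 × 2.78 = 1313 N·m clockwise.
Block: 26.6 × 9.8 = 260.7 N down at 0.926 m → arm 0.926 m, τ = 260.7 × 0.926 = 241.4 N·m clockwise.
Toolbox: 4.99 × 9.8 = 48.9 N down at 2.09 m → arm 2.09 m, τ = 48.9 × 2.09 = 102.2 N·m clockwise.
Total clockwise load moment = 1787 N·m.
The cable tension T acts at 3.04 m; only its component perpendicular to the boom, T sinθ, produces torque. sin 28.3° = 0.4741.
Balancing moments: T × 3.04 × 0.4741 = 1787, giving T = 1787 / 1.441 = 1240 N.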